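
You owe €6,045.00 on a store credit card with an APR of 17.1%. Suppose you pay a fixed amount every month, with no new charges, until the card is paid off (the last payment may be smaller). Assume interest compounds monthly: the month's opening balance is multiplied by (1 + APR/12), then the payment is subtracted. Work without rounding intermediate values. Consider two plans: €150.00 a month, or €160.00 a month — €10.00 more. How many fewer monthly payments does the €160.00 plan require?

Monthly rate r = 17.1%/12 = 1.425% = 0.01425.
At €150.00/mo: n = ⌈−ln(1 − rB₀/P)/ln(1+r)⌉ = 61 payments (last €53.21); total interest = total paid − €6,045.00 = €3,008.21.
At €160.00/mo: 55 payments (last €101.47); total interest €2,696.47.
Payments saved = 61 − 55 = 6.

6 fewer payments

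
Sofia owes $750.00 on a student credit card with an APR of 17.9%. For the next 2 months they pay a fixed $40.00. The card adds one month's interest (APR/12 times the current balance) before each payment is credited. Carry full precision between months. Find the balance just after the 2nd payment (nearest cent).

Monthly rate r = 17.9%/12 = 1.49167% = 0.0149167.
Each month: B ← B·(1+r) − $40.00.
Month 1: interest $11.19; balance after payment $721.19.
Month 2: interest $10.76; balance after payment $691.95.

$691.95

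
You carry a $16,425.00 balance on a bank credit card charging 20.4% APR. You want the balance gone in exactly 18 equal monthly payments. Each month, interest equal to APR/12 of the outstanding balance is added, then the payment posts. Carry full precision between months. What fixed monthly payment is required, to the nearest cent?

$1,066.90

Monthly rate r = 20.4%/12 = 1.7% = 0.017.
Level-payment amortization: P = B₀·r / (1 − (1+r)^(−n)) = 16425.00·0.017 / (1 − 1.017^(−18)).
Denominator 1 − (1+r)^(−18) = 0.261717036.
P = 279.225 / 0.261717036 ≈ 1066.90.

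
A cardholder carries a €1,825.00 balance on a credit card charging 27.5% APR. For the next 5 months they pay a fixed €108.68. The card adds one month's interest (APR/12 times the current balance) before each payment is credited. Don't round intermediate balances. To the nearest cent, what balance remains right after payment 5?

Monthly rate r = 27.5%/12 = 2.29167% = 0.0229167.
Each month: B ← B·(1+r) − €108.68.
Month 1: interest €41.82; balance after payment €1,758.14.
Month 2: interest €40.29; balance after payment €1,689.75.
Month 3: interest €38.72; balance after payment €1,619.80.
Month 4: interest €37.12; balance after payment €1,548.24.
Month 5: interest €35.48; balance after payment €1,475.04.

€1,475.04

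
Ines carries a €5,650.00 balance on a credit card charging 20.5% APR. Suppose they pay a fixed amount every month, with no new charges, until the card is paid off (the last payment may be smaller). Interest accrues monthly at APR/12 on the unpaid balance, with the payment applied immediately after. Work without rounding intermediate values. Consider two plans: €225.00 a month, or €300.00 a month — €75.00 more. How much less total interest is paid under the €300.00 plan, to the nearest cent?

€567.24

Monthly rate r = 20.5%/12 = 1.70833% = 0.0170833.
At €225.00/mo: n = ⌈−ln(1 − rB₀/P)/ln(1+r)⌉ = 34 payments (last €18.00); total interest = total paid − €5,650.00 = €1,793.00.
At €300.00/mo: 23 payments (last €275.76); total interest €1,225.76.
Interest saved = €1,793.00 − €1,225.76 = €567.24.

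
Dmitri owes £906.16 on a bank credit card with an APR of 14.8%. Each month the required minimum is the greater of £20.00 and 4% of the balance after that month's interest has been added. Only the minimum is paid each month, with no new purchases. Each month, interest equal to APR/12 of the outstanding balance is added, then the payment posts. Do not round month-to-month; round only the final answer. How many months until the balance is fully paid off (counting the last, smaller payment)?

Monthly rate r = 14.8%/12 = 1.23333% = 0.0123333.
While 4% of the post-interest balance exceeds £20.00, each month B ← (B·(1+r))·(1 − 0.04), i.e. B shrinks by the factor (1+r)·0.96 = 0.97184.
This holds for months 1–22. Entering month 23 the balance is £483.38; 4% of the post-interest balance is now below £20.00, so the flat £20.00 minimum applies from here.
From month 23 a fixed £20.00 at rate r clears £483.38 in 29 more payments. Total: 22 + 29 = 51 months.

51 months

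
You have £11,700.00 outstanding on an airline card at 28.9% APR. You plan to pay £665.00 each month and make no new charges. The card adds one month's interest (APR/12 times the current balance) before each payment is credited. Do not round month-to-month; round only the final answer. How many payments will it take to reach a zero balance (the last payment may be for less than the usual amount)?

Monthly rate r = 28.9%/12 = 2.40833% = 0.0240833.
Recurrence: B ← B·(1+r) − £665.00.
Month 1: interest £281.77; balance after payment £11,316.77.
Month 2: interest £272.55; balance after payment £10,924.32.
Closed form: n = −ln(1 − rB₀/P)/ln(1+r) = −ln(0.57628)/ln(1.02408) ≈ 23.160, so the balance reaches zero during payment 24.

24 payments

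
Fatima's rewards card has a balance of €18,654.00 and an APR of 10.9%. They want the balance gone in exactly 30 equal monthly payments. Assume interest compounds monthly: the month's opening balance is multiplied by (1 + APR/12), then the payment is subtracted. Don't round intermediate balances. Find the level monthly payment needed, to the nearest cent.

€713.17

Monthly rate r = 10.9%/12 = 0.908333% = 0.00908333.
Level-payment amortization: P = B₀·r / (1 − (1+r)^(−n)) = 18654.00·0.00908333 / (1 − 1.00908^(−30)).
Denominator 1 − (1+r)^(−30) = 0.23758926.
P = 169.441 / 0.23758926 ≈ 713.17.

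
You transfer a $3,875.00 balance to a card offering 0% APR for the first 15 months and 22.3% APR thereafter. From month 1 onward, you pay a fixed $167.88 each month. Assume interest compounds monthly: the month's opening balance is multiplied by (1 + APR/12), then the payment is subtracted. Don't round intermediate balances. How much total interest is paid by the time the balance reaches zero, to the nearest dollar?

$127

Promo months 1–15 at r₀ = 0%/12 = 0; months 16+ at r₁ = 22.3%/12 = 0.0185833.
After month 15 (no interest yet): B = $3,875.00 − 15·$167.88 = $1,356.80.
Then at r₁ with $167.88/mo: n₂ = −ln(1 − r₁·B/P)/ln(1+r₁) ≈ 8.84 → 9 more payments.
Total paid = 23·$167.88 + $140.99 = $4,002.23; interest = $4,002.23 − $3,875.00 = $127.23.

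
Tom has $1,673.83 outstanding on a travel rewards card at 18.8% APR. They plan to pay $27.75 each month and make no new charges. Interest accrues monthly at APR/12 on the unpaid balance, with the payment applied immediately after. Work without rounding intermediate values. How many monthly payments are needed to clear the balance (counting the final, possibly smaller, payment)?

Monthly rate r = 18.8%/12 = 1.56667% = 0.0156667.
Recurrence: B ← B·(1+r) − $27.75.
Month 1: interest $26.22; balance after payment $1,672.30.
Month 2: interest $26.20; balance after payment $1,670.75.
Closed form: n = −ln(1 − rB₀/P)/ln(1+r) = −ln(0.055015)/ln(1.01567) ≈ 186.562, so the balance reaches zero during payment 187.

187 payments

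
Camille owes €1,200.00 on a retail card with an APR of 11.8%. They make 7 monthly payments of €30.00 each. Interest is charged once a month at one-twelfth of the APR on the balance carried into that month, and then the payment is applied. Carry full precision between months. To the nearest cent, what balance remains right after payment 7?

€1,068.78

Monthly rate r = 11.8%/12 = 0.983333% = 0.00983333.
Each month: B ← B·(1+r) − €30.00.
Month 1: interest €11.80; balance after payment €1,181.80.
Month 2: interest €11.62; balance after payment €1,163.42.
Month 3: interest €11.44; balance after payment €1,144.86.
Month 4: interest €11.26; balance after payment €1,126.12.
Month 5: interest €11.07; balance after payment €1,107.19.
Month 6: interest €10.89; balance after payment €1,088.08.
Month 7: interest €10.70; balance after payment €1,068.78.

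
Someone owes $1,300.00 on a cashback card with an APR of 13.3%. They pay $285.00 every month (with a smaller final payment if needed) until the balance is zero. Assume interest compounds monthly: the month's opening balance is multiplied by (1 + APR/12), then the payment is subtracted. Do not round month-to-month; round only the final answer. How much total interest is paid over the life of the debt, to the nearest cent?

Monthly rate r = 13.3%/12 = 1.10833% = 0.0110833.
Payoff takes n = ⌈−ln(1 − rB₀/P)/ln(1+r)⌉ = ⌈4.707⌉ = 5 payments; the last is $201.72.
Total paid = 4·$285.00 + $201.72 = $1,341.72.
Total interest = total paid − principal = $1,341.72 − $1,300.00 = $41.72.

$41.72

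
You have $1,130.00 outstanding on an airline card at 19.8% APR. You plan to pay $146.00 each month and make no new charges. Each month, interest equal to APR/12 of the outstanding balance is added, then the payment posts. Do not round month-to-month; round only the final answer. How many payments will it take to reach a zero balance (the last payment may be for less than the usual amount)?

Monthly rate r = 19.8%/12 = 1.65% = 0.0165.
Recurrence: B ← B·(1+r) − $146.00.
Month 1: interest $18.64; balance after payment $1,002.64.
Month 2: interest $16.54; balance after payment $873.19.
Closed form: n = −ln(1 − rB₀/P)/ln(1+r) = −ln(0.87229)/ln(1.0165) ≈ 8.349, so the balance reaches zero during payment 9.

9 payments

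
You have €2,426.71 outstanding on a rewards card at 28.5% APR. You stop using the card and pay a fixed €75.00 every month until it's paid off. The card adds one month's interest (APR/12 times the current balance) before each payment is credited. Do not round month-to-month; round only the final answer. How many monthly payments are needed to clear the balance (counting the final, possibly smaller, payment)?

Monthly rate r = 28.5%/12 = 2.375% = 0.02375.
Recurrence: B ← B·(1+r) − €75.00.
Month 1: interest €57.63; balance after payment €2,409.34.
Month 2: interest €57.22; balance after payment €2,391.57.
Closed form: n = −ln(1 − rB₀/P)/ln(1+r) = −ln(0.23154)/ln(1.02375) ≈ 62.328, so the balance reaches zero during payment 63.

63 months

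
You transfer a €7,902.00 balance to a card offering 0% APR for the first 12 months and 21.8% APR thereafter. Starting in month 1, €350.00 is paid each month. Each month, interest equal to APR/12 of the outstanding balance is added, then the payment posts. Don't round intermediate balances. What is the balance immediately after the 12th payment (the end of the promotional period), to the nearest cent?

€3,702.00

Promo months 1–12 at r₀ = 0%/12 = 0; months 13+ at r₁ = 21.8%/12 = 0.0181667.
After month 12 (no interest yet): B = €7,902.00 − 12·€350.00 = €3,702.00.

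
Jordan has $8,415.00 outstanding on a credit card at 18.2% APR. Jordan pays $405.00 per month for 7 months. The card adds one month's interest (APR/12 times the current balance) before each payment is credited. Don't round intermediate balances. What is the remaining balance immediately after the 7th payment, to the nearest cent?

$6,382.78

Monthly rate r = 18.2%/12 = 1.51667% = 0.0151667.
Each month: B ← B·(1+r) − $405.00.
Month 1: interest $127.63; balance after payment $8,137.63.
Month 2: interest $123.42; balance after payment $7,856.05.
Month 3: interest $119.15; balance after payment $7,570.20.
Month 4: interest $114.81; balance after payment $7,280.01.
Month 5: interest $110.41; balance after payment $6,985.43.
Month 6: interest $105.95; balance after payment $6,686.37.
Month 7: interest $101.41; balance after payment $6,382.78.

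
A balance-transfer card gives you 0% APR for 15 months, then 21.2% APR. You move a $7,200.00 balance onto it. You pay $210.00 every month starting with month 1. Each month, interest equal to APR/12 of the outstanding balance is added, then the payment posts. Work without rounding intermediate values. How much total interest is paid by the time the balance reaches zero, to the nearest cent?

Promo months 1–15 at r₀ = 0%/12 = 0; months 16+ at r₁ = 21.2%/12 = 0.0176667.
After month 15 (no interest yet): B = $7,200.00 − 15·$210.00 = $4,050.00.
Then at r₁ with $210.00/mo: n₂ = −ln(1 − r₁·B/P)/ln(1+r₁) ≈ 23.79 → 24 more payments.
Total paid = 38·$210.00 + $165.94 = $8,145.94; interest = $8,145.94 − $7,200.00 = $945.94.

$945.94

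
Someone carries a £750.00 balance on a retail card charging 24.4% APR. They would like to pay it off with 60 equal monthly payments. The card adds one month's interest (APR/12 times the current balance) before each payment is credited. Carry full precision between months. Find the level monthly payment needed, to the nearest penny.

£21.75

Monthly rate r = 24.4%/12 = 2.03333% = 0.0203333.
Level-payment amortization: P = B₀·r / (1 − (1+r)^(−n)) = 750.00·0.0203333 / (1 − 1.02033^(−60)).
Denominator 1 − (1+r)^(−60) = 0.701134691.
P = 15.25 / 0.701134691 ≈ 21.75.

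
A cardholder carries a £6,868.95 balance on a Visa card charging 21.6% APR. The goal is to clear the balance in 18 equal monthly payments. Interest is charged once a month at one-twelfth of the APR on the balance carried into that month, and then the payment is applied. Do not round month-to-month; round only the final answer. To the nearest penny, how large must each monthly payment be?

Monthly rate r = 21.6%/12 = 1.8% = 0.018.
Level-payment amortization: P = B₀·r / (1 − (1+r)^(−n)) = 6868.95·0.018 / (1 − 1.018^(−18)).
Denominator 1 − (1+r)^(−18) = 0.274662726.
P = 123.641 / 0.274662726 ≈ 450.16.

£450.16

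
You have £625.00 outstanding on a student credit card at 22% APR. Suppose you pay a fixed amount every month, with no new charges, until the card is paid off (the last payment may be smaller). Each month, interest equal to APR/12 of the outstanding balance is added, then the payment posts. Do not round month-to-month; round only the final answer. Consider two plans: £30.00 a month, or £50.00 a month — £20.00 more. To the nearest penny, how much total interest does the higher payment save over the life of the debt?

Monthly rate r = 22%/12 = 1.83333% = 0.0183333.
At £30.00/mo: n = ⌈−ln(1 − rB₀/P)/ln(1+r)⌉ = 27 payments (last £14.64); total interest = total paid − £625.00 = £169.64.
At £50.00/mo: 15 payments (last £16.45); total interest £91.45.
Interest saved = £169.64 − £91.45 = £78.19.

£78.19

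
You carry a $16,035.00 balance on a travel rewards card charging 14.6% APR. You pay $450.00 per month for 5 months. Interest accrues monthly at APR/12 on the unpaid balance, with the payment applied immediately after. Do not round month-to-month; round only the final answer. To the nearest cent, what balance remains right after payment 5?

$14,729.07

Monthly rate r = 14.6%/12 = 1.21667% = 0.0121667.
Each month: B ← B·(1+r) − $450.00.
Month 1: interest $195.09; balance after payment $15,780.09.
Month 2: interest $191.99; balance after payment $15,522.08.
Month 3: interest $188.85; balance after payment $15,260.94.
Month 4: interest $185.67; balance after payment $14,996.61.
Month 5: interest $182.46; balance after payment $14,729.07.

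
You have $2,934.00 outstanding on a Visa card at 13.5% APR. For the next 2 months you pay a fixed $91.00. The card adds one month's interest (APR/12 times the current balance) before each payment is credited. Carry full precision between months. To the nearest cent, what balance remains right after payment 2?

$2,817.36

Monthly rate r = 13.5%/12 = 1.125% = 0.01125.
Each month: B ← B·(1+r) − $91.00.
Month 1: interest $33.01; balance after payment $2,876.01.
Month 2: interest $32.36; balance after payment $2,817.36.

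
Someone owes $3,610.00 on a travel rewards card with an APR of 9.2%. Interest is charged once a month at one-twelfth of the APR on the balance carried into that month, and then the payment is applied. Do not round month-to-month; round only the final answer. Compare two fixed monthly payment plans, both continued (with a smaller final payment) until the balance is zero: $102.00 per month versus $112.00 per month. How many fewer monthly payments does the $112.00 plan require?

4 fewer payments

Monthly rate r = 9.2%/12 = 0.766667% = 0.00766667.
At $102.00/mo: n = ⌈−ln(1 − rB₀/P)/ln(1+r)⌉ = 42 payments (last $45.68); total interest = total paid − $3,610.00 = $617.68.
At $112.00/mo: 38 payments (last $18.47); total interest $552.47.
Payments saved = 42 − 38 = 4.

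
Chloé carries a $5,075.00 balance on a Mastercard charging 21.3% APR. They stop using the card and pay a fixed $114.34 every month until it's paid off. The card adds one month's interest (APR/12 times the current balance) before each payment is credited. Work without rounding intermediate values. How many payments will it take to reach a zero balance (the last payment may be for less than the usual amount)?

89 months

Monthly rate r = 21.3%/12 = 1.775% = 0.01775.
Recurrence: B ← B·(1+r) − $114.34.
Month 1: interest $90.08; balance after payment $5,050.74.
Month 2: interest $89.65; balance after payment $5,026.05.
Closed form: n = −ln(1 − rB₀/P)/ln(1+r) = −ln(0.21216)/ln(1.01775) ≈ 88.119, so the balance reaches zero during payment 89.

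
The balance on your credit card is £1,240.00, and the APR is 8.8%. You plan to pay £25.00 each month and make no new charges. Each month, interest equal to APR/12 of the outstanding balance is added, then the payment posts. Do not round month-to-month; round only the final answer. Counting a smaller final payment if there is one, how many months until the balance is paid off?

Monthly rate r = 8.8%/12 = 0.733333% = 0.00733333.
Recurrence: B ← B·(1+r) − £25.00.
Month 1: interest £9.09; balance after payment £1,224.09.
Month 2: interest £8.98; balance after payment £1,208.07.
Closed form: n = −ln(1 − rB₀/P)/ln(1+r) = −ln(0.63627)/ln(1.00733) ≈ 61.881, so the balance reaches zero during payment 62.

62 months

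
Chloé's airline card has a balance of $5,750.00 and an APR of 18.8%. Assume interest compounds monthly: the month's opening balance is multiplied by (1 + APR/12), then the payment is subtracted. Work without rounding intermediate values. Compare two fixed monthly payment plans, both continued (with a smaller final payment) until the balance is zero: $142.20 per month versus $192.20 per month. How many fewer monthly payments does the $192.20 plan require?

24 fewer payments

Monthly rate r = 18.8%/12 = 1.56667% = 0.0156667.
At $142.20/mo: n = ⌈−ln(1 − rB₀/P)/ln(1+r)⌉ = 65 payments (last $81.28); total interest = total paid − $5,750.00 = $3,432.08.
At $192.20/mo: 41 payments (last $131.53); total interest $2,069.53.
Payments saved = 65 − 41 = 24.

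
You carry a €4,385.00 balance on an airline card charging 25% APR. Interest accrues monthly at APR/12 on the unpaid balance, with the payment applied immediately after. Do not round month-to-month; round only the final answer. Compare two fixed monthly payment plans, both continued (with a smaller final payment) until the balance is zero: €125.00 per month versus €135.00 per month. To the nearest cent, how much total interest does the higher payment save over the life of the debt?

€563.37

Monthly rate r = 25%/12 = 2.08333% = 0.0208333.
At €125.00/mo: n = ⌈−ln(1 − rB₀/P)/ln(1+r)⌉ = 64 payments (last €81.58); total interest = total paid − €4,385.00 = €3,571.58.
At €135.00/mo: 55 payments (last €103.21); total interest €3,008.21.
Interest saved = €3,571.58 − €3,008.21 = €563.37.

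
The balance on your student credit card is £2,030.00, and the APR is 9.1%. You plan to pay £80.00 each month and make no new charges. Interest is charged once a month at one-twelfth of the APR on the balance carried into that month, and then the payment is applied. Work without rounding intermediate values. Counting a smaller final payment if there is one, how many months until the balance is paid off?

Monthly rate r = 9.1%/12 = 0.758333% = 0.00758333.
Recurrence: B ← B·(1+r) − £80.00.
Month 1: interest £15.39; balance after payment £1,965.39.
Month 2: interest £14.90; balance after payment £1,900.30.
Closed form: n = −ln(1 − rB₀/P)/ln(1+r) = −ln(0.80757)/ln(1.00758) ≈ 28.290, so the balance reaches zero during payment 29.

29 months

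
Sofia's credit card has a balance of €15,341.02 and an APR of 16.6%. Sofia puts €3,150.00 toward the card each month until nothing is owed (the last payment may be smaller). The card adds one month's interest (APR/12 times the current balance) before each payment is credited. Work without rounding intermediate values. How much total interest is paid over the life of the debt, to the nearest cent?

Monthly rate r = 16.6%/12 = 1.38333% = 0.0138333.
Payoff takes n = ⌈−ln(1 − rB₀/P)/ln(1+r)⌉ = ⌈5.077⌉ = 6 payments; the last is €243.37.
Total paid = 5·€3,150.00 + €243.37 = €15,993.37.
Total interest = total paid − principal = €15,993.37 − €15,341.02 = €652.35.

€652.35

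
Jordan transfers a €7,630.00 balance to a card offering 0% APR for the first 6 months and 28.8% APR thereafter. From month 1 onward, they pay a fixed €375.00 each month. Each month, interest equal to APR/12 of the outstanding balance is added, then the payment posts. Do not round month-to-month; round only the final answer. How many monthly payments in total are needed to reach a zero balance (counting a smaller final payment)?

Promo months 1–6 at r₀ = 0%/12 = 0; months 7+ at r₁ = 28.8%/12 = 0.024.
After month 6 (no interest yet): B = €7,630.00 − 6·€375.00 = €5,380.00.
Then at r₁ with €375.00/mo: n₂ = −ln(1 − r₁·B/P)/ln(1+r₁) ≈ 17.80 → 18 more payments.

24 payments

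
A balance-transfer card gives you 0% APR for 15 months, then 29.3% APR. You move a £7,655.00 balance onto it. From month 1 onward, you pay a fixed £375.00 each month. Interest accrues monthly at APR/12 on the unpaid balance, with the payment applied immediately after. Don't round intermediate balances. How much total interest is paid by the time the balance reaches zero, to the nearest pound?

Promo months 1–15 at r₀ = 0%/12 = 0; months 16+ at r₁ = 29.3%/12 = 0.0244167.
After month 15 (no interest yet): B = £7,655.00 − 15·£375.00 = £2,030.00.
Then at r₁ with £375.00/mo: n₂ = −ln(1 − r₁·B/P)/ln(1+r₁) ≈ 5.88 → 6 more payments.
Total paid = 20·£375.00 + £329.25 = £7,829.25; interest = £7,829.25 − £7,655.00 = £174.25.

£174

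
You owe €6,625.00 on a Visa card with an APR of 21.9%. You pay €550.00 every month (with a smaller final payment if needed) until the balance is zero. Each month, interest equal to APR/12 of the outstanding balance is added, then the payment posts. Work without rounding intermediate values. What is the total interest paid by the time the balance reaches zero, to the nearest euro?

Monthly rate r = 21.9%/12 = 1.825% = 0.01825.
Payoff takes n = ⌈−ln(1 − rB₀/P)/ln(1+r)⌉ = ⌈13.726⌉ = 14 payments; the last is €400.34.
Total paid = 13·€550.00 + €400.34 = €7,550.34.
Total interest = total paid − principal = €7,550.34 − €6,625.00 = €925.34.

€925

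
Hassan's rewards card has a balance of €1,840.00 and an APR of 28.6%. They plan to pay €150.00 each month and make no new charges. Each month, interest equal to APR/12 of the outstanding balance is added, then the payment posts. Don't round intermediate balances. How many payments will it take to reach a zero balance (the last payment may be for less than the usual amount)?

Monthly rate r = 28.6%/12 = 2.38333% = 0.0238333.
Recurrence: B ← B·(1+r) − €150.00.
Month 1: interest €43.85; balance after payment €1,733.85.
Month 2: interest €41.32; balance after payment €1,625.18.
Closed form: n = −ln(1 − rB₀/P)/ln(1+r) = −ln(0.70764)/ln(1.02383) ≈ 14.682, so the balance reaches zero during payment 15.

15 payments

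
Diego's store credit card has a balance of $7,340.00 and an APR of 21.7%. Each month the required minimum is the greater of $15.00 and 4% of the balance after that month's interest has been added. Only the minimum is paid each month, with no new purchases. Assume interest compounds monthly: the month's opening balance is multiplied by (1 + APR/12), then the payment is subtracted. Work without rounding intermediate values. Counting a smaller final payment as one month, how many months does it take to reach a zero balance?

Monthly rate r = 21.7%/12 = 1.80833% = 0.0180833.
While 4% of the post-interest balance exceeds $15.00, each month B ← (B·(1+r))·(1 − 0.04), i.e. B shrinks by the factor (1+r)·0.96 = 0.97736.
This holds for months 1–131. Entering month 132 the balance is $365.46; 4% of the post-interest balance is now below $15.00, so the flat $15.00 minimum applies from here.
From month 132 a fixed $15.00 at rate r clears $365.46 in 33 more payments. Total: 131 + 33 = 164 months.

164 months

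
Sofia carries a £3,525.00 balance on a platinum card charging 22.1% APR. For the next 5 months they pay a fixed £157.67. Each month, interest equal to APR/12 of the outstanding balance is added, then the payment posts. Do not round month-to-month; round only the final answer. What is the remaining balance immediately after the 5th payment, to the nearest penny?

£3,043.84

Monthly rate r = 22.1%/12 = 1.84167% = 0.0184167.
Each month: B ← B·(1+r) − £157.67.
Month 1: interest £64.92; balance after payment £3,432.25.
Month 2: interest £63.21; balance after payment £3,337.79.
Month 3: interest £61.47; balance after payment £3,241.59.
Month 4: interest £59.70; balance after payment £3,143.62.
Month 5: interest £57.89; balance after payment £3,043.84.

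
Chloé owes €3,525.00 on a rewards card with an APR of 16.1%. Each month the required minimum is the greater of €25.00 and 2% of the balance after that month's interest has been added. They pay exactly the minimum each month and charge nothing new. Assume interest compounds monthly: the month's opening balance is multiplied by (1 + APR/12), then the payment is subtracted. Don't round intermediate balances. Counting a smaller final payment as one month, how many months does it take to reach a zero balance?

Monthly rate r = 16.1%/12 = 1.34167% = 0.0134167.
While 2% of the post-interest balance exceeds €25.00, each month B ← (B·(1+r))·(1 − 0.02), i.e. B shrinks by the factor (1+r)·0.98 = 0.99315.
This holds for months 1–153. Entering month 154 the balance is €1,231.17; 2% of the post-interest balance is now below €25.00, so the flat €25.00 minimum applies from here.
From month 154 a fixed €25.00 at rate r clears €1,231.17 in 82 more payments. Total: 153 + 82 = 235 months.

235 months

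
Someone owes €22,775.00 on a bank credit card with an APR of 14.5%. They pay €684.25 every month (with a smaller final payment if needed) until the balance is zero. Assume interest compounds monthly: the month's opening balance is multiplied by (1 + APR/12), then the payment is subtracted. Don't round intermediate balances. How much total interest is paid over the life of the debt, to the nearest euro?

€6,535

Monthly rate r = 14.5%/12 = 1.20833% = 0.0120833.
Payoff takes n = ⌈−ln(1 − rB₀/P)/ln(1+r)⌉ = ⌈42.834⌉ = 43 payments; the last is €571.54.
Total paid = 42·€684.25 + €571.54 = €29,310.04.
Total interest = total paid − principal = €29,310.04 − €22,775.00 = €6,535.04.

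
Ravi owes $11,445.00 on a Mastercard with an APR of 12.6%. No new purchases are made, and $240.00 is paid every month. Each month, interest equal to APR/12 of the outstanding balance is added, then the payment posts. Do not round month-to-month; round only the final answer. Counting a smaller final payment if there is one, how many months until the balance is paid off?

67 months

Monthly rate r = 12.6%/12 = 1.05% = 0.0105.
Recurrence: B ← B·(1+r) − $240.00.
Month 1: interest $120.17; balance after payment $11,325.17.
Month 2: interest $118.91; balance after payment $11,204.09.
Closed form: n = −ln(1 − rB₀/P)/ln(1+r) = −ln(0.49928)/ln(1.0105) ≈ 66.498, so the balance reaches zero during payment 67.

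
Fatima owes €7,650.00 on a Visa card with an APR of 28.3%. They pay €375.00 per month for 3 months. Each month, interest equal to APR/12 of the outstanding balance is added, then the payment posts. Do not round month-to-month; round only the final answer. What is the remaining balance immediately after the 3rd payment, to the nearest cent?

Monthly rate r = 28.3%/12 = 2.35833% = 0.0235833.
Each month: B ← B·(1+r) − €375.00.
Month 1: interest €180.41; balance after payment €7,455.41.
Month 2: interest €175.82; balance after payment €7,256.24.
Month 3: interest €171.13; balance after payment €7,052.36.

€7,052.36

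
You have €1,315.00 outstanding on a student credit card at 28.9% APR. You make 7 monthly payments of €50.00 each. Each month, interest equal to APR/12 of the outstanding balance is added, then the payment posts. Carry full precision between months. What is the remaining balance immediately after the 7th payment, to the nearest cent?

€1,177.04

Monthly rate r = 28.9%/12 = 2.40833% = 0.0240833.
Each month: B ← B·(1+r) − €50.00.
Month 1: interest €31.67; balance after payment €1,296.67.
Month 2: interest €31.23; balance after payment €1,277.90.
Month 3: interest €30.78; balance after payment €1,258.67.
Month 4: interest €30.31; balance after payment €1,238.99.
Month 5: interest €29.84; balance after payment €1,218.83.
Month 6: interest €29.35; balance after payment €1,198.18.
Month 7: interest €28.86; balance after payment €1,177.04.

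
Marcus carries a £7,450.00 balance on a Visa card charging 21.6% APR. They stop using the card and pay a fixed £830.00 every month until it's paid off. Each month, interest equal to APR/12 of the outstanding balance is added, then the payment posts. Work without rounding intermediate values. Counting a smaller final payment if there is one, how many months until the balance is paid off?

10 months

Monthly rate r = 21.6%/12 = 1.8% = 0.018.
Recurrence: B ← B·(1+r) − £830.00.
Month 1: interest £134.10; balance after payment £6,754.10.
Month 2: interest £121.57; balance after payment £6,045.67.
Closed form: n = −ln(1 − rB₀/P)/ln(1+r) = −ln(0.83843)/ln(1.018) ≈ 9.878, so the balance reaches zero during payment 10.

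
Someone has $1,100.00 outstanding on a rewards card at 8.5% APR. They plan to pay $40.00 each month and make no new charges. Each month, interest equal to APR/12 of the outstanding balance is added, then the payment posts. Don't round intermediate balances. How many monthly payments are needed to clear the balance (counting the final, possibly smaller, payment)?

31 payments

Monthly rate r = 8.5%/12 = 0.708333% = 0.00708333.
Recurrence: B ← B·(1+r) − $40.00.
Month 1: interest $7.79; balance after payment $1,067.79.
Month 2: interest $7.56; balance after payment $1,035.36.
Closed form: n = −ln(1 − rB₀/P)/ln(1+r) = −ln(0.80521)/ln(1.00708) ≈ 30.695, so the balance reaches zero during payment 31.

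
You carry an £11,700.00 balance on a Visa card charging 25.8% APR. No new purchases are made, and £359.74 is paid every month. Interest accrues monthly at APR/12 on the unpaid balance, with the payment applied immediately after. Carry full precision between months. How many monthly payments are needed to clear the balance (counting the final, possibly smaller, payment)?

Monthly rate r = 25.8%/12 = 2.15% = 0.0215.
Recurrence: B ← B·(1+r) − £359.74.
Month 1: interest £251.55; balance after payment £11,591.81.
Month 2: interest £249.22; balance after payment £11,481.29.
Closed form: n = −ln(1 − rB₀/P)/ln(1+r) = −ln(0.30074)/ln(1.0215) ≈ 56.482, so the balance reaches zero during payment 57.

57 months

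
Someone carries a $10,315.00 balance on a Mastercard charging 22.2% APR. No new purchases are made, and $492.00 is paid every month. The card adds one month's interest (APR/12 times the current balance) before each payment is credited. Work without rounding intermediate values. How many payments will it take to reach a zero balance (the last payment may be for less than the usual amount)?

27 payments

Monthly rate r = 22.2%/12 = 1.85% = 0.0185.
Recurrence: B ← B·(1+r) − $492.00.
Month 1: interest $190.83; balance after payment $10,013.83.
Month 2: interest $185.26; balance after payment $9,707.08.
Closed form: n = −ln(1 − rB₀/P)/ln(1+r) = −ln(0.61214)/ln(1.0185) ≈ 26.774, so the balance reaches zero during payment 27.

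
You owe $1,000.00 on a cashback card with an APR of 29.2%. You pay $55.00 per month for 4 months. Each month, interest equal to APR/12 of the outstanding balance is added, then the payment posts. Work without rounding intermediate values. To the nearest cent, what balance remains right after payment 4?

$872.78

Monthly rate r = 29.2%/12 = 2.43333% = 0.0243333.
Each month: B ← B·(1+r) − $55.00.
Month 1: interest $24.33; balance after payment $969.33.
Month 2: interest $23.59; balance after payment $937.92.
Month 3: interest $22.82; balance after payment $905.74.
Month 4: interest $22.04; balance after payment $872.78.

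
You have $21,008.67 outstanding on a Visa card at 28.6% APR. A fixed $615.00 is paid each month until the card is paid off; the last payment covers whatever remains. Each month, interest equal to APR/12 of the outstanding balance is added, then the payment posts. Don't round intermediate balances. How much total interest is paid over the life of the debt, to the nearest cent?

$22,933.26

Monthly rate r = 28.6%/12 = 2.38333% = 0.0238333.
Payoff takes n = ⌈−ln(1 − rB₀/P)/ln(1+r)⌉ = ⌈71.447⌉ = 72 payments; the last is $276.93.
Total paid = 71·$615.00 + $276.93 = $43,941.93.
Total interest = total paid − principal = $43,941.93 − $21,008.67 = $22,933.26.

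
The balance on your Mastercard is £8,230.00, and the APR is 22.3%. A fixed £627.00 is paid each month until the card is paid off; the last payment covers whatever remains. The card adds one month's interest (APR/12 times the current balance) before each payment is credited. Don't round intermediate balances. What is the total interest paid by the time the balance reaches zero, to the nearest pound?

Monthly rate r = 22.3%/12 = 1.85833% = 0.0185833.
Payoff takes n = ⌈−ln(1 − rB₀/P)/ln(1+r)⌉ = ⌈15.186⌉ = 16 payments; the last is £117.43.
Total paid = 15·£627.00 + £117.43 = £9,522.43.
Total interest = total paid − principal = £9,522.43 − £8,230.00 = £1,292.43.

£1,292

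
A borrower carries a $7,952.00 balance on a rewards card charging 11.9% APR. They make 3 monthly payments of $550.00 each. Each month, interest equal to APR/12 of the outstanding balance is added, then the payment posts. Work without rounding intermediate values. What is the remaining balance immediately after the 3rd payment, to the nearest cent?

Monthly rate r = 11.9%/12 = 0.991667% = 0.00991667.
Each month: B ← B·(1+r) − $550.00.
Month 1: interest $78.86; balance after payment $7,480.86.
Month 2: interest $74.19; balance after payment $7,005.04.
Month 3: interest $69.47; balance after payment $6,524.51.

$6,524.51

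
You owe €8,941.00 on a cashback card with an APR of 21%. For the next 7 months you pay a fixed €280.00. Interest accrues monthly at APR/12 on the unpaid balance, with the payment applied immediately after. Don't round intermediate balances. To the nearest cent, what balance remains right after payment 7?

€8,029.53

Monthly rate r = 21%/12 = 1.75% = 0.0175.
Each month: B ← B·(1+r) − €280.00.
Month 1: interest €156.47; balance after payment €8,817.47.
Month 2: interest €154.31; balance after payment €8,691.77.
Month 3: interest €152.11; balance after payment €8,563.88.
Month 4: interest €149.87; balance after payment €8,433.75.
Month 5: interest €147.59; balance after payment €8,301.34.
Month 6: interest €145.27; balance after payment €8,166.61.
Month 7: interest €142.92; balance after payment €8,029.53.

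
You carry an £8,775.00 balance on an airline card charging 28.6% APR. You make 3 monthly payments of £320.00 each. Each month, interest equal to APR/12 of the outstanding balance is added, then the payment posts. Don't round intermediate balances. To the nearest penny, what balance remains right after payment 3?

£8,434.42

Monthly rate r = 28.6%/12 = 2.38333% = 0.0238333.
Each month: B ← B·(1+r) − £320.00.
Month 1: interest £209.14; balance after payment £8,664.14.
Month 2: interest £206.50; balance after payment £8,550.63.
Month 3: interest £203.79; balance after payment £8,434.42.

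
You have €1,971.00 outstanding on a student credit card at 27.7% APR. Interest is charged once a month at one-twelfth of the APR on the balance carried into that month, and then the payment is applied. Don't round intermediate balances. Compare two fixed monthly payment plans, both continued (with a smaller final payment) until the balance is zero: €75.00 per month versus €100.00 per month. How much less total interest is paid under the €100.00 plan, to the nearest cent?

Monthly rate r = 27.7%/12 = 2.30833% = 0.0230833.
At €75.00/mo: n = ⌈−ln(1 − rB₀/P)/ln(1+r)⌉ = 41 payments (last €66.37); total interest = total paid − €1,971.00 = €1,095.37.
At €100.00/mo: 27 payments (last €59.76); total interest €688.76.
Interest saved = €1,095.37 − €688.76 = €406.61.

€406.61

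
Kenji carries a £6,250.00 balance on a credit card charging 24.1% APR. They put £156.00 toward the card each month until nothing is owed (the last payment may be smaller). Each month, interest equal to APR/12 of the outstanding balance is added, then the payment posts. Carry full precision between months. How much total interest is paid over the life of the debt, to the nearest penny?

Monthly rate r = 24.1%/12 = 2.00833% = 0.0200833.
Payoff takes n = ⌈−ln(1 − rB₀/P)/ln(1+r)⌉ = ⌈82.116⌉ = 83 payments; the last is £18.19.
Total paid = 82·£156.00 + £18.19 = £12,810.19.
Total interest = total paid − principal = £12,810.19 − £6,250.00 = £6,560.19.

£6,560.19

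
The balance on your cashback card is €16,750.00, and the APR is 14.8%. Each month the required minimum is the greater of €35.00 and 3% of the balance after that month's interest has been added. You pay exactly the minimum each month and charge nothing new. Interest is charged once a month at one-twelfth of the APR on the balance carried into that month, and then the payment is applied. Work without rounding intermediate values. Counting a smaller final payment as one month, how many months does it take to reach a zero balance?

Monthly rate r = 14.8%/12 = 1.23333% = 0.0123333.
While 3% of the post-interest balance exceeds €35.00, each month B ← (B·(1+r))·(1 − 0.03), i.e. B shrinks by the factor (1+r)·0.97 = 0.98196.
This holds for months 1–148. Entering month 149 the balance is €1,132.70; 3% of the post-interest balance is now below €35.00, so the flat €35.00 minimum applies from here.
From month 149 a fixed €35.00 at rate r clears €1,132.70 in 42 more payments. Total: 148 + 42 = 190 months.

190 months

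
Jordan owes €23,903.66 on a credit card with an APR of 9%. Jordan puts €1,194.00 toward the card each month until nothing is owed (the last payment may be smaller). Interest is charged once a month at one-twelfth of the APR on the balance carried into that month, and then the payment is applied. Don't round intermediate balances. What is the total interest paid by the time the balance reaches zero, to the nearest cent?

Monthly rate r = 9%/12 = 0.75% = 0.0075.
Payoff takes n = ⌈−ln(1 − rB₀/P)/ln(1+r)⌉ = ⌈21.774⌉ = 22 payments; the last is €924.64.
Total paid = 21·€1,194.00 + €924.64 = €25,998.64.
Total interest = total paid − principal = €25,998.64 − €23,903.66 = €2,094.98.

€2,094.98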